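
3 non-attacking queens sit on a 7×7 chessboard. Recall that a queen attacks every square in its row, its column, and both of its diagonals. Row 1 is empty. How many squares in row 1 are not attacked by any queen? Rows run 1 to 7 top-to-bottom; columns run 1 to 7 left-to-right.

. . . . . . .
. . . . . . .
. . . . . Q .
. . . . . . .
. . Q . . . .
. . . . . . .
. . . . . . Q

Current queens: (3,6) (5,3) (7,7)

(3,6) attacks row 1 at column 6 and diagonals 4.
(5,3) attacks row 1 at column 3 and diagonals 7.
(7,7) attacks row 1 at column 7 and diagonals 1.
Attacked columns: {1, 3, 4, 6, 7}. Safe: {2, 5}.

2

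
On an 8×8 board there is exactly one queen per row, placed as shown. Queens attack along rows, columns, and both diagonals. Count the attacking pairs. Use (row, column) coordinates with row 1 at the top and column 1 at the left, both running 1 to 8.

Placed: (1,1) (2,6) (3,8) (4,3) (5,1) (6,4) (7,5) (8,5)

3

Same column: (1,1)–(5,1) (column 1); (7,5)–(8,5) (column 5).
Same diagonal: (6,4)–(7,5) (|6−7| = |4−5| = 1).
Total attacking pairs: 3.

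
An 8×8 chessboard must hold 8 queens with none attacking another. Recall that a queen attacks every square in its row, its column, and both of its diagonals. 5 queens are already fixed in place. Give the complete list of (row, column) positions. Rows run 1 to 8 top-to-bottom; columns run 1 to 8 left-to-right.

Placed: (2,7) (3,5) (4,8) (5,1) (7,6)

Row 1: attacked by (2,7)→{6,7,8}; (3,5)→{3,5,7}; (4,8)→{5,8}; (5,1)→{1,5}; (7,6)→{6}. Safe: 2, 4. Place at column 2.
Row 6: attacked by (1,2)→{2,7}; (2,7)→{3,7}; (3,5)→{2,5,8}; (4,8)→{6,8}; (5,1)→{1,2}; (7,6)→{5,6,7}. Safe: 4. Place at column 4.
Row 8: attacked by (1,2)→{2}; (2,7)→{1,7}; (3,5)→{5}; (4,8)→{4,8}; (5,1)→{1,4}; (6,4)→{2,4,6}; (7,6)→{5,6,7}. Safe: 3. Place at column 3.
Columns [2, 7, 5, 8, 1, 4, 6, 3], r−c [-1, -5, -2, -4, 4, 2, 1, 5], r+c [3, 9, 8, 12, 6, 10, 13, 11] are all distinct, so no two queens attack.

(1,2) (2,7) (3,5) (4,8) (5,1) (6,4) (7,6) (8,3)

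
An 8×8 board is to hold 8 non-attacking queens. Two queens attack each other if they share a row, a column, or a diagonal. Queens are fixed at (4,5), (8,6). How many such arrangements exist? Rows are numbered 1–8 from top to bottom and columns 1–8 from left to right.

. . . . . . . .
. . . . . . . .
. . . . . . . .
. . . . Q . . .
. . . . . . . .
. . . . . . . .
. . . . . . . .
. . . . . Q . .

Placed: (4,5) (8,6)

3

Branch on row 1: col 1 → 0; col 3 → 1; col 4 → 1; col 7 → 1.
Sum: 0 + 1 + 1 + 1 = 3.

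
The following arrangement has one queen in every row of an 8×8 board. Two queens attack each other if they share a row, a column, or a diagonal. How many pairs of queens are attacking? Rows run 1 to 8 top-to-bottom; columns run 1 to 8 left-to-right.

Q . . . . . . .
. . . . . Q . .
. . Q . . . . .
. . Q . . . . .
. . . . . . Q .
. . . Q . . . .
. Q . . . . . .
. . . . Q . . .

2

Same column: (3,3)–(4,3) (column 3).
Same diagonal: (1,1)–(3,3) (|1−3| = |1−3| = 2).
Total attacking pairs: 2.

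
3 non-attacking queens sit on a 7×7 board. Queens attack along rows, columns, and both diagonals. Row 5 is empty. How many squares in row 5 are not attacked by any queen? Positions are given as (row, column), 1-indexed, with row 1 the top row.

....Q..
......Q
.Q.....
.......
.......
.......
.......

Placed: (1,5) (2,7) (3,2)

(1,5) attacks row 5 at column 5 and diagonals 1.
(2,7) attacks row 5 at column 7 and diagonals 4.
(3,2) attacks row 5 at column 2 and diagonals 4.
Attacked columns: {1, 2, 4, 5, 7}. Safe: {3, 6}.

2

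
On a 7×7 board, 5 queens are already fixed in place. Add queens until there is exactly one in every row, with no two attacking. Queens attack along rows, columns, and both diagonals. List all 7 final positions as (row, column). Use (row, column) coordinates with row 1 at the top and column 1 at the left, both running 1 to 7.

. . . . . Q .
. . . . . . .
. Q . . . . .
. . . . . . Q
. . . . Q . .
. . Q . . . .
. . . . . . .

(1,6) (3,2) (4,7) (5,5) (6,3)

(1,6) (2,4) (3,2) (4,7) (5,5) (6,3) (7,1)

Row 2: attacked by (1,6)→{5,6,7}; (3,2)→{1,2,3}; (4,7)→{5,7}; (5,5)→{2,5}; (6,3)→{3,7}. Safe: 4. Place at column 4.
Row 7: attacked by (1,6)→{6}; (2,4)→{4}; (3,2)→{2,6}; (4,7)→{4,7}; (5,5)→{3,5,7}; (6,3)→{2,3,4}. Safe: 1. Place at column 1.
Columns [6, 4, 2, 7, 5, 3, 1], r−c [-5, -2, 1, -3, 0, 3, 6], r+c [7, 6, 5, 11, 10, 9, 8] are all distinct, so no two queens attack.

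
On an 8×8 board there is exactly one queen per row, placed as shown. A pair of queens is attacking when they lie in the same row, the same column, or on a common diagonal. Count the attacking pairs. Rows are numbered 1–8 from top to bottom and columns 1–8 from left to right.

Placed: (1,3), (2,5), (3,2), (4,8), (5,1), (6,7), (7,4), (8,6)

0

All columns are distinct and no two queens satisfy |Δrow| = |Δcol|, so no pair attacks.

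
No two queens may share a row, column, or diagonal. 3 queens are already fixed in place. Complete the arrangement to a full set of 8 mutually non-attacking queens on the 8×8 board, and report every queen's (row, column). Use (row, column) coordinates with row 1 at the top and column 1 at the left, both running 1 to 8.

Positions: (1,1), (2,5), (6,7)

(1,1) (2,5) (3,8) (4,6) (5,3) (6,7) (7,2) (8,4)

Row 3: attacked by (1,1)→{1,3}; (2,5)→{4,5,6}; (6,7)→{4,7}. Safe: 2, 8. Place at column 8.
Row 4: attacked by (1,1)→{1,4}; (2,5)→{3,5,7}; (3,8)→{7,8}; (6,7)→{5,7}. Safe: 2, 6. Place at column 6.
Row 5: attacked by (1,1)→{1,5}; (2,5)→{2,5,8}; (3,8)→{6,8}; (4,6)→{5,6,7}; (6,7)→{6,7,8}. Safe: 3, 4. Place at column 3.
Row 7: attacked by (1,1)→{1,7}; (2,5)→{5}; (3,8)→{4,8}; (4,6)→{3,6}; (5,3)→{1,3,5}; (6,7)→{6,7,8}. Safe: 2. Place at column 2.
Row 8: attacked by (1,1)→{1,8}; (2,5)→{5}; (3,8)→{3,8}; (4,6)→{2,6}; (5,3)→{3,6}; (6,7)→{5,7}; (7,2)→{1,2,3}. Safe: 4. Place at column 4.
Columns [1, 5, 8, 6, 3, 7, 2, 4], r−c [0, -3, -5, -2, 2, -1, 5, 4], r+c [2, 7, 11, 10, 8, 13, 9, 12] are all distinct, so no two queens attack.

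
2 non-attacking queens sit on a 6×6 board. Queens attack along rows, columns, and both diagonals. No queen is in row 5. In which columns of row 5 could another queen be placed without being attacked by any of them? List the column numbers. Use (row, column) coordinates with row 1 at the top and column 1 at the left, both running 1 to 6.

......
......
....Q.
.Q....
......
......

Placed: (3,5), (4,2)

columns 4, 6

(3,5) attacks row 5 at column 5 and diagonals 3.
(4,2) attacks row 5 at column 2 and diagonals 1, 3.
Attacked columns: {1, 2, 3, 5}. Safe: {4, 6}.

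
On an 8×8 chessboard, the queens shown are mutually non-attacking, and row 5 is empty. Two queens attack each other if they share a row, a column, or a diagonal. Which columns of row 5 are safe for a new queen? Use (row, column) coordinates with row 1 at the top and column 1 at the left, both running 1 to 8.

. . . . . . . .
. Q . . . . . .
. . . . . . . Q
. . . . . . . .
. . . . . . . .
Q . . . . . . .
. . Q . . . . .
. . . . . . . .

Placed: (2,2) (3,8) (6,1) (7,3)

(2,2) attacks row 5 at column 2 and diagonals 5.
(3,8) attacks row 5 at column 8 and diagonals 6.
(6,1) attacks row 5 at column 1 and diagonals 2.
(7,3) attacks row 5 at column 3 and diagonals 1, 5.
Attacked columns: {1, 2, 3, 5, 6, 8}. Safe: {4, 7}.

columns 4, 7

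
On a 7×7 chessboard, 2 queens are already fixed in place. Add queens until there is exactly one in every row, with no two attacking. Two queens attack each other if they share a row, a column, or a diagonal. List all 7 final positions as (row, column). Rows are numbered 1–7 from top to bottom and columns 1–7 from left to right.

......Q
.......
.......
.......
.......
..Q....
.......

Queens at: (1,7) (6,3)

(1,7) (2,2) (3,4) (4,6) (5,1) (6,3) (7,5)

Row 2: attacked by (1,7)→{6,7}; (6,3)→{3,7}. Safe: 1, 2, 4, 5. Place at column 2.
Row 3: attacked by (1,7)→{5,7}; (2,2)→{1,2,3}; (6,3)→{3,6}. Safe: 4. Place at column 4.
Row 4: attacked by (1,7)→{4,7}; (2,2)→{2,4}; (3,4)→{3,4,5}; (6,3)→{1,3,5}. Safe: 6. Place at column 6.
Row 5: attacked by (1,7)→{3,7}; (2,2)→{2,5}; (3,4)→{2,4,6}; (4,6)→{5,6,7}; (6,3)→{2,3,4}. Safe: 1. Place at column 1.
Row 7: attacked by (1,7)→{1,7}; (2,2)→{2,7}; (3,4)→{4}; (4,6)→{3,6}; (5,1)→{1,3}; (6,3)→{2,3,4}. Safe: 5. Place at column 5.
Columns [7, 2, 4, 6, 1, 3, 5], r−c [-6, 0, -1, -2, 4, 3, 2], r+c [8, 4, 7, 10, 6, 9, 12] are all distinct, so no two queens attack.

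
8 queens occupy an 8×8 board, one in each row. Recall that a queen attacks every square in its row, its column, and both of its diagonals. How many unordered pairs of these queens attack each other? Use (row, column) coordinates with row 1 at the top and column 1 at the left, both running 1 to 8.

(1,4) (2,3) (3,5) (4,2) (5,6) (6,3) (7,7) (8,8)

4

Same column: (2,3)–(6,3) (column 3).
Same diagonal: (1,4)–(2,3) (|1−2| = |4−3| = 1); (2,3)–(5,6) (|2−5| = |3−6| = 3); (7,7)–(8,8) (|7−8| = |7−8| = 1).
Total attacking pairs: 4.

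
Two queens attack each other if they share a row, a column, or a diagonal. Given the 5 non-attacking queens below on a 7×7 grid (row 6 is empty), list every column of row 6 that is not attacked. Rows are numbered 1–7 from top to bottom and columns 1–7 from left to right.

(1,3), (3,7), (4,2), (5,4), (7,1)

(1,3) attacks row 6 at column 3.
(3,7) attacks row 6 at column 7 and diagonals 4.
(4,2) attacks row 6 at column 2 and diagonals 4.
(5,4) attacks row 6 at column 4 and diagonals 3, 5.
(7,1) attacks row 6 at column 1 and diagonals 2.
Attacked columns: {1, 2, 3, 4, 5, 7}. Safe: {6}.

columns 6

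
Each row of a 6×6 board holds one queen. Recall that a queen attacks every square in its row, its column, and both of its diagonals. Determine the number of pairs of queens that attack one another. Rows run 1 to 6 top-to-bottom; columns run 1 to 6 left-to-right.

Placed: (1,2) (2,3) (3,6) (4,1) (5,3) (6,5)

Same column: (2,3)–(5,3) (column 3).
Same diagonal: (1,2)–(2,3) (|1−2| = |2−3| = 1); (2,3)–(4,1) (|2−4| = |3−1| = 2).
Total attacking pairs: 3.

3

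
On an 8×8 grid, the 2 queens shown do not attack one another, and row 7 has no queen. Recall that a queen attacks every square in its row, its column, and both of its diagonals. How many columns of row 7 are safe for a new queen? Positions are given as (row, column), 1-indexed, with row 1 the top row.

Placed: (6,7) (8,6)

(6,7) attacks row 7 at column 7 and diagonals 6, 8.
(8,6) attacks row 7 at column 6 and diagonals 5, 7.
Attacked columns: {5, 6, 7, 8}. Safe: {1, 2, 3, 4}.

4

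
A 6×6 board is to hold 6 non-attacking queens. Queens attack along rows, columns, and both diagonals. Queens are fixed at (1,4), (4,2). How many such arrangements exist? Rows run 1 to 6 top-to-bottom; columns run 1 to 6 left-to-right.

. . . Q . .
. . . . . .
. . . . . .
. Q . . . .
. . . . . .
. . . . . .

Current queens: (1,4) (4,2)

1

Branch on row 2: col 1 → 1; col 6 → 0.
Sum: 1 + 0 = 1.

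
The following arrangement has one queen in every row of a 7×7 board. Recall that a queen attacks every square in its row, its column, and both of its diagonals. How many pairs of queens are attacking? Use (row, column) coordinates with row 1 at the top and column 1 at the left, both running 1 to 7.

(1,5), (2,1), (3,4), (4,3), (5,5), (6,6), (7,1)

5

Same column: (1,5)–(5,5) (column 5); (2,1)–(7,1) (column 1).
Same diagonal: (2,1)–(4,3) (|2−4| = |1−3| = 2); (3,4)–(4,3) (|3−4| = |4−3| = 1); (5,5)–(6,6) (|5−6| = |5−6| = 1).
Total attacking pairs: 5.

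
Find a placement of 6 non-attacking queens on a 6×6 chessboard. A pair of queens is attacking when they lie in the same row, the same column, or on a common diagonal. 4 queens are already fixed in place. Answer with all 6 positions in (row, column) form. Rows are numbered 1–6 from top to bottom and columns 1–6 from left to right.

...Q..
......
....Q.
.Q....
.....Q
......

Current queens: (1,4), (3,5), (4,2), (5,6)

(1,4) (2,1) (3,5) (4,2) (5,6) (6,3)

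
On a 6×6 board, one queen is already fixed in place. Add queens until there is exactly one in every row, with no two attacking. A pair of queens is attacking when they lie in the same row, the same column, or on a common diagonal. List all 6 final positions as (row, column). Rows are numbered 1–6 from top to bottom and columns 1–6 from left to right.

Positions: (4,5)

Row 1: attacked by (4,5)→{2,5}. Safe: 1, 3, 4, 6. Place at column 3.
Row 2: attacked by (1,3)→{2,3,4}; (4,5)→{3,5}. Safe: 1, 6. Place at column 6.
Row 3: attacked by (1,3)→{1,3,5}; (2,6)→{5,6}; (4,5)→{4,5,6}. Safe: 2. Place at column 2.
Row 5: attacked by (1,3)→{3}; (2,6)→{3,6}; (3,2)→{2,4}; (4,5)→{4,5,6}. Safe: 1. Place at column 1.
Row 6: attacked by (1,3)→{3}; (2,6)→{2,6}; (3,2)→{2,5}; (4,5)→{3,5}; (5,1)→{1,2}. Safe: 4. Place at column 4.
Columns [3, 6, 2, 5, 1, 4], r−c [-2, -4, 1, -1, 4, 2], r+c [4, 8, 5, 9, 6, 10] are all distinct, so no two queens attack.

(1,3) (2,6) (3,2) (4,5) (5,1) (6,4)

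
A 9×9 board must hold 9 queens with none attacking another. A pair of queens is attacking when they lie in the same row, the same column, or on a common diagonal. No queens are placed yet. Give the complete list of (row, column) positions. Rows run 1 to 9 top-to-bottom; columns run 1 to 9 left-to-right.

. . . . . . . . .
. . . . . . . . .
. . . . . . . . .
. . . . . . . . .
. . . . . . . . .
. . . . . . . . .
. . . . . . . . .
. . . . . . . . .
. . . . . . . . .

(1,6) (2,2) (3,9) (4,5) (5,3) (6,8) (7,4) (8,7) (9,1)

Row 1: Safe: 1, 2, 3, 4, 5, 6, 7, 8, 9. Place at column 6.
Row 2: attacked by (1,6)→{5,6,7}. Safe: 1, 2, 3, 4, 8, 9. Place at column 2.
Row 3: attacked by (1,6)→{4,6,8}; (2,2)→{1,2,3}. Safe: 5, 7, 9. Place at column 9.
Row 4: attacked by (1,6)→{3,6,9}; (2,2)→{2,4}; (3,9)→{8,9}. Safe: 1, 5, 7. Place at column 5.
Row 5: attacked by (1,6)→{2,6}; (2,2)→{2,5}; (3,9)→{7,9}; (4,5)→{4,5,6}. Safe: 1, 3, 8. Place at column 3.
Row 6: attacked by (1,6)→{1,6}; (2,2)→{2,6}; (3,9)→{6,9}; (4,5)→{3,5,7}; (5,3)→{2,3,4}. Safe: 8. Place at column 8.
Row 7: attacked by (1,6)→{6}; (2,2)→{2,7}; (3,9)→{5,9}; (4,5)→{2,5,8}; (5,3)→{1,3,5}; (6,8)→{7,8,9}. Safe: 4. Place at column 4.
Row 8: attacked by (1,6)→{6}; (2,2)→{2,8}; (3,9)→{4,9}; (4,5)→{1,5,9}; (5,3)→{3,6}; (6,8)→{6,8}; (7,4)→{3,4,5}. Safe: 7. Place at column 7.
Row 9: attacked by (1,6)→{6}; (2,2)→{2,9}; (3,9)→{3,9}; (4,5)→{5}; (5,3)→{3,7}; (6,8)→{5,8}; (7,4)→{2,4,6}; (8,7)→{6,7,8}. Safe: 1. Place at column 1.
Columns [6, 2, 9, 5, 3, 8, 4, 7, 1], r−c [-5, 0, -6, -1, 2, -2, 3, 1, 8], r+c [7, 4, 12, 9, 8, 14, 11, 15, 10] are all distinct, so no two queens attack.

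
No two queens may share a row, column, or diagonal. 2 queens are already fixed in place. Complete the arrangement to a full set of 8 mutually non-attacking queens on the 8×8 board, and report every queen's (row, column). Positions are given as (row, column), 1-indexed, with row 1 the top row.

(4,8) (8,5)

Row 1: attacked by (4,8)→{5,8}; (8,5)→{5}. Safe: 1, 2, 3, 4, 6, 7. Place at column 7.
Row 2: attacked by (1,7)→{6,7,8}; (4,8)→{6,8}; (8,5)→{5}. Safe: 1, 2, 3, 4. Place at column 1.
Row 3: attacked by (1,7)→{5,7}; (2,1)→{1,2}; (4,8)→{7,8}; (8,5)→{5}. Safe: 3, 4, 6. Place at column 3.
Row 5: attacked by (1,7)→{3,7}; (2,1)→{1,4}; (3,3)→{1,3,5}; (4,8)→{7,8}; (8,5)→{2,5,8}. Safe: 6. Place at column 6.
Row 6: attacked by (1,7)→{2,7}; (2,1)→{1,5}; (3,3)→{3,6}; (4,8)→{6,8}; (5,6)→{5,6,7}; (8,5)→{3,5,7}. Safe: 4. Place at column 4.
Row 7: attacked by (1,7)→{1,7}; (2,1)→{1,6}; (3,3)→{3,7}; (4,8)→{5,8}; (5,6)→{4,6,8}; (6,4)→{3,4,5}; (8,5)→{4,5,6}. Safe: 2. Place at column 2.
Columns [7, 1, 3, 8, 6, 4, 2, 5], r−c [-6, 1, 0, -4, -1, 2, 5, 3], r+c [8, 3, 6, 12, 11, 10, 9, 13] are all distinct, so no two queens attack.

(1,7) (2,1) (3,3) (4,8) (5,6) (6,4) (7,2) (8,5)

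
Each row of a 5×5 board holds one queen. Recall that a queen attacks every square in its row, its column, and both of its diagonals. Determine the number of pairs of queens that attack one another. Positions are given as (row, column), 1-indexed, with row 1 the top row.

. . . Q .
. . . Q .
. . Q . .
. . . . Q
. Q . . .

Same column: (1,4)–(2,4) (column 4).
Same diagonal: (2,4)–(3,3) (|2−3| = |4−3| = 1).
Total attacking pairs: 2.

2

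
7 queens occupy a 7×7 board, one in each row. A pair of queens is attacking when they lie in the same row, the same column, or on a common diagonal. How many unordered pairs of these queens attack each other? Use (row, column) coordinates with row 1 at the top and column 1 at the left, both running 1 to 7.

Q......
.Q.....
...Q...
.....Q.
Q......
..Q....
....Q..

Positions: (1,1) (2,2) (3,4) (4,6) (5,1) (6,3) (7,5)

Same column: (1,1)–(5,1) (column 1).
Same diagonal: (1,1)–(2,2) (|1−2| = |1−2| = 1).
Total attacking pairs: 2.

2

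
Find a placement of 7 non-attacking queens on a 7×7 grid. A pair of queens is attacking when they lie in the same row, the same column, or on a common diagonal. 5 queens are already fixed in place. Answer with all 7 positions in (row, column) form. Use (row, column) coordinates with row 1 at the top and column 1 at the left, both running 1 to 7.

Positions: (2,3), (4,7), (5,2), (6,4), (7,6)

Row 1: attacked by (2,3)→{2,3,4}; (4,7)→{4,7}; (5,2)→{2,6}; (6,4)→{4}; (7,6)→{6}. Safe: 1, 5. Place at column 1.
Row 3: attacked by (1,1)→{1,3}; (2,3)→{2,3,4}; (4,7)→{6,7}; (5,2)→{2,4}; (6,4)→{1,4,7}; (7,6)→{2,6}. Safe: 5. Place at column 5.
Columns [1, 3, 5, 7, 2, 4, 6], r−c [0, -1, -2, -3, 3, 2, 1], r+c [2, 5, 8, 11, 7, 10, 13] are all distinct, so no two queens attack.

(1,1) (2,3) (3,5) (4,7) (5,2) (6,4) (7,6)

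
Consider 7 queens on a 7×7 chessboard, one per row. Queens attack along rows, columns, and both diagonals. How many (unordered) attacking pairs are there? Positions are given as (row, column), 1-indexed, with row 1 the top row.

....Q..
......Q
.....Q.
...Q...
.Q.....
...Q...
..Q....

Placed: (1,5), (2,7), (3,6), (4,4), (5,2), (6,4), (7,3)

Same column: (4,4)–(6,4) (column 4).
Same diagonal: (2,7)–(3,6) (|2−3| = |7−6| = 1); (6,4)–(7,3) (|6−7| = |4−3| = 1).
Total attacking pairs: 3.

3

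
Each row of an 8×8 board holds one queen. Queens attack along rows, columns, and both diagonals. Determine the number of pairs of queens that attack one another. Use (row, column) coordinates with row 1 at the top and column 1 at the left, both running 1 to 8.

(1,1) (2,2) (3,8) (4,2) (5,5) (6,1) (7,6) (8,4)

Same column: (1,1)–(6,1) (column 1); (2,2)–(4,2) (column 2).
Same diagonal: (1,1)–(2,2) (|1−2| = |1−2| = 1); (1,1)–(5,5) (|1−5| = |1−5| = 4); (2,2)–(5,5) (|2−5| = |2−5| = 3).
Total attacking pairs: 5.

5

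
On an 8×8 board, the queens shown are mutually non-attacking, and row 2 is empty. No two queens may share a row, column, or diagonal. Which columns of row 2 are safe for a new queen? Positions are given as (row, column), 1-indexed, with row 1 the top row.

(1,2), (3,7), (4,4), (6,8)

columns 5

(1,2) attacks row 2 at column 2 and diagonals 1, 3.
(3,7) attacks row 2 at column 7 and diagonals 6, 8.
(4,4) attacks row 2 at column 4 and diagonals 2, 6.
(6,8) attacks row 2 at column 8 and diagonals 4.
Attacked columns: {1, 2, 3, 4, 6, 7, 8}. Safe: {5}.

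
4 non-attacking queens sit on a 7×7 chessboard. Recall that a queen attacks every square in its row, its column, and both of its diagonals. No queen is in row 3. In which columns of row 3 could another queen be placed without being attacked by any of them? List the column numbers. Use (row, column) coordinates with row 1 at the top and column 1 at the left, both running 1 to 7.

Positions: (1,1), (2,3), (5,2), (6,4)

columns 5, 6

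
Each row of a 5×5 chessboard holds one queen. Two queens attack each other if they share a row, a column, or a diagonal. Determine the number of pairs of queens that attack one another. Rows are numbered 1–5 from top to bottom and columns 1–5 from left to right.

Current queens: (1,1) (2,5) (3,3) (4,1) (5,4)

2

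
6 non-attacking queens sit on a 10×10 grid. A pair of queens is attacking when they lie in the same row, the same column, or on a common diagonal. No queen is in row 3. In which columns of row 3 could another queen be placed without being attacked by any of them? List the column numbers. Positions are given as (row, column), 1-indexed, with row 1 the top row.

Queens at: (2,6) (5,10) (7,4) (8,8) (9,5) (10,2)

columns 1

(2,6) attacks row 3 at column 6 and diagonals 5, 7.
(5,10) attacks row 3 at column 10 and diagonals 8.
(7,4) attacks row 3 at column 4 and diagonals 8.
(8,8) attacks row 3 at column 8 and diagonals 3.
(9,5) attacks row 3 at column 5.
(10,2) attacks row 3 at column 2 and diagonals 9.
Attacked columns: {2, 3, 4, 5, 6, 7, 8, 9, 10}. Safe: {1}.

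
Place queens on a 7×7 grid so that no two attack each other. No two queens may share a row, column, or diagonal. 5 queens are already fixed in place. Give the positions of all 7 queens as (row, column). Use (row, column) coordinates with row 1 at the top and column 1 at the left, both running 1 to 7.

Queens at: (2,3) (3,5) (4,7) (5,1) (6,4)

Row 1: attacked by (2,3)→{2,3,4}; (3,5)→{3,5,7}; (4,7)→{4,7}; (5,1)→{1,5}; (6,4)→{4}. Safe: 6. Place at column 6.
Row 7: attacked by (1,6)→{6}; (2,3)→{3}; (3,5)→{1,5}; (4,7)→{4,7}; (5,1)→{1,3}; (6,4)→{3,4,5}. Safe: 2. Place at column 2.
Columns [6, 3, 5, 7, 1, 4, 2], r−c [-5, -1, -2, -3, 4, 2, 5], r+c [7, 5, 8, 11, 6, 10, 9] are all distinct, so no two queens attack.

(1,6) (2,3) (3,5) (4,7) (5,1) (6,4) (7,2)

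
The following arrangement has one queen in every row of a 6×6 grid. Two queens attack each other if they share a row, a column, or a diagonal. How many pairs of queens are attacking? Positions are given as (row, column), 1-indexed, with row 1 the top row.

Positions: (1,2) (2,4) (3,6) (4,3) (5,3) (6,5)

Same column: (4,3)–(5,3) (column 3).
Same diagonal: (4,3)–(6,5) (|4−6| = |3−5| = 2).
Total attacking pairs: 2.

2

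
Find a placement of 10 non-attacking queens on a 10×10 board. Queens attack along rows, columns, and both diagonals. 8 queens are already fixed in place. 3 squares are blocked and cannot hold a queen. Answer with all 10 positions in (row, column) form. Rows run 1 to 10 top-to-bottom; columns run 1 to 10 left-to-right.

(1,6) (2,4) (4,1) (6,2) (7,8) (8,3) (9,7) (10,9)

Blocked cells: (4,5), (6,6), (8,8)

(1,6) (2,4) (3,10) (4,1) (5,5) (6,2) (7,8) (8,3) (9,7) (10,9)

Row 3: attacked by (1,6)→{4,6,8}; (2,4)→{3,4,5}; (4,1)→{1,2}; (6,2)→{2,5}; (7,8)→{4,8}; (8,3)→{3,8}; (9,7)→{1,7}; (10,9)→{2,9}. Safe: 10. Place at column 10.
Row 5: attacked by (1,6)→{2,6,10}; (2,4)→{1,4,7}; (3,10)→{8,10}; (4,1)→{1,2}; (6,2)→{1,2,3}; (7,8)→{6,8,10}; (8,3)→{3,6}; (9,7)→{3,7}; (10,9)→{4,9}. Safe: 5. Place at column 5.
Columns [6, 4, 10, 1, 5, 2, 8, 3, 7, 9], r−c [-5, -2, -7, 3, 0, 4, -1, 5, 2, 1], r+c [7, 6, 13, 5, 10, 8, 15, 11, 16, 19] are all distinct, so no two queens attack.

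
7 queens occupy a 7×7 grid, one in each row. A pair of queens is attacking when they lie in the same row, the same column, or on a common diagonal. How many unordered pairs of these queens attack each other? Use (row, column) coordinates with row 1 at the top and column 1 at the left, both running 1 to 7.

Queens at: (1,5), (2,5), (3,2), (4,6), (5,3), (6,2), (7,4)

3

Same column: (1,5)–(2,5) (column 5); (3,2)–(6,2) (column 2).
Same diagonal: (5,3)–(6,2) (|5−6| = |3−2| = 1).
Total attacking pairs: 3.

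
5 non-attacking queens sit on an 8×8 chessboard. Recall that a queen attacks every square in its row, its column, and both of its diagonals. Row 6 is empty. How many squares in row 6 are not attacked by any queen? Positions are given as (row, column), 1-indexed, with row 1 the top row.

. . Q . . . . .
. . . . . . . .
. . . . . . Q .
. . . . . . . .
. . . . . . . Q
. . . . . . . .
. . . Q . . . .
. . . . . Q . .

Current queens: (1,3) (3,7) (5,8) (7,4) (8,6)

(1,3) attacks row 6 at column 3 and diagonals 8.
(3,7) attacks row 6 at column 7 and diagonals 4.
(5,8) attacks row 6 at column 8 and diagonals 7.
(7,4) attacks row 6 at column 4 and diagonals 3, 5.
(8,6) attacks row 6 at column 6 and diagonals 4, 8.
Attacked columns: {3, 4, 5, 6, 7, 8}. Safe: {1, 2}.

2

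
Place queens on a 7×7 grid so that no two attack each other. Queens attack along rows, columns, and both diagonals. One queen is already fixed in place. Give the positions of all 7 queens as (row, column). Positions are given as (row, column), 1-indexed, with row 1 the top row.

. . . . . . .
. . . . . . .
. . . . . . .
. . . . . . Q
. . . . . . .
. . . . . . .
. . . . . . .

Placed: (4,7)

Row 1: attacked by (4,7)→{4,7}. Safe: 1, 2, 3, 5, 6. Place at column 2.
Row 2: attacked by (1,2)→{1,2,3}; (4,7)→{5,7}. Safe: 4, 6. Place at column 4.
Row 3: attacked by (1,2)→{2,4}; (2,4)→{3,4,5}; (4,7)→{6,7}. Safe: 1. Place at column 1.
Row 5: attacked by (1,2)→{2,6}; (2,4)→{1,4,7}; (3,1)→{1,3}; (4,7)→{6,7}. Safe: 5. Place at column 5.
Row 6: attacked by (1,2)→{2,7}; (2,4)→{4}; (3,1)→{1,4}; (4,7)→{5,7}; (5,5)→{4,5,6}. Safe: 3. Place at column 3.
Row 7: attacked by (1,2)→{2}; (2,4)→{4}; (3,1)→{1,5}; (4,7)→{4,7}; (5,5)→{3,5,7}; (6,3)→{2,3,4}. Safe: 6. Place at column 6.
Columns [2, 4, 1, 7, 5, 3, 6], r−c [-1, -2, 2, -3, 0, 3, 1], r+c [3, 6, 4, 11, 10, 9, 13] are all distinct, so no two queens attack.

(1,2) (2,4) (3,1) (4,7) (5,5) (6,3) (7,6)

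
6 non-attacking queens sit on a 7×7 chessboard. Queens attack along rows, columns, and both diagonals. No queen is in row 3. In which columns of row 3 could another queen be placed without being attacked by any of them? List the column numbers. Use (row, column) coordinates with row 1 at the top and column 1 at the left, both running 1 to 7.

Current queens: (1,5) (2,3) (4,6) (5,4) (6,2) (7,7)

(1,5) attacks row 3 at column 5 and diagonals 3, 7.
(2,3) attacks row 3 at column 3 and diagonals 2, 4.
(4,6) attacks row 3 at column 6 and diagonals 5, 7.
(5,4) attacks row 3 at column 4 and diagonals 2, 6.
(6,2) attacks row 3 at column 2 and diagonals 5.
(7,7) attacks row 3 at column 7 and diagonals 3.
Attacked columns: {2, 3, 4, 5, 6, 7}. Safe: {1}.

columns 1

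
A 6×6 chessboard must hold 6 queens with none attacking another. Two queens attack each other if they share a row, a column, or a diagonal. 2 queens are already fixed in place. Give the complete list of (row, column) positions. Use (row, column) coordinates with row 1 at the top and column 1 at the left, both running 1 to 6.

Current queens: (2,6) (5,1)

(1,3) (2,6) (3,2) (4,5) (5,1) (6,4)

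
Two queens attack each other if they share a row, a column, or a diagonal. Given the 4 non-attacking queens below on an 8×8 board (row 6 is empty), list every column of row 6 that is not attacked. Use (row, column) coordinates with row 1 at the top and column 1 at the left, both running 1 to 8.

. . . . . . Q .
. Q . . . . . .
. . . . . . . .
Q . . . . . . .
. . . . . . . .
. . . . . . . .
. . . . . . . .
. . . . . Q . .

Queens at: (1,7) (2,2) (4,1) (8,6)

(1,7) attacks row 6 at column 7 and diagonals 2.
(2,2) attacks row 6 at column 2 and diagonals 6.
(4,1) attacks row 6 at column 1 and diagonals 3.
(8,6) attacks row 6 at column 6 and diagonals 4, 8.
Attacked columns: {1, 2, 3, 4, 6, 7, 8}. Safe: {5}.

columns 5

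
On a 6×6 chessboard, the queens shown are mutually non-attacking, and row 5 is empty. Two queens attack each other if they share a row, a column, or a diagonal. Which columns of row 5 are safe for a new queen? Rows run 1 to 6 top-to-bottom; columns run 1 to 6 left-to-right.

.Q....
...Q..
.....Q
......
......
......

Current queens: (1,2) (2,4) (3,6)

columns 3, 5

(1,2) attacks row 5 at column 2 and diagonals 6.
(2,4) attacks row 5 at column 4 and diagonals 1.
(3,6) attacks row 5 at column 6 and diagonals 4.
Attacked columns: {1, 2, 4, 6}. Safe: {3, 5}.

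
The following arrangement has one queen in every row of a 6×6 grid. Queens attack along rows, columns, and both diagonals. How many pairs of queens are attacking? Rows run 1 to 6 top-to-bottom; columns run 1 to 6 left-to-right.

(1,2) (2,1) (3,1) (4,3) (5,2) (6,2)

7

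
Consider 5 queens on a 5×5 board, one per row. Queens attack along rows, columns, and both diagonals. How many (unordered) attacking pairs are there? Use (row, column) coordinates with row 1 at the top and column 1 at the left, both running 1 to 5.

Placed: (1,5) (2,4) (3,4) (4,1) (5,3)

2

Same column: (2,4)–(3,4) (column 4).
Same diagonal: (1,5)–(2,4) (|1−2| = |5−4| = 1).
Total attacking pairs: 2.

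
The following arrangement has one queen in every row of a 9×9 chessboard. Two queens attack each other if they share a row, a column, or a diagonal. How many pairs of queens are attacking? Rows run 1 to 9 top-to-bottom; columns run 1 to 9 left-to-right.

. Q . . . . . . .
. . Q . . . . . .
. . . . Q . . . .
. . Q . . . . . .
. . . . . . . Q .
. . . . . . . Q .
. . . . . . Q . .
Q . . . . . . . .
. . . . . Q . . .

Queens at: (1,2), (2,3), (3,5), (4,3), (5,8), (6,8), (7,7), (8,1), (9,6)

Same column: (2,3)–(4,3) (column 3); (5,8)–(6,8) (column 8).
Same diagonal: (1,2)–(2,3) (|1−2| = |2−3| = 1); (3,5)–(6,8) (|3−6| = |5−8| = 3); (6,8)–(7,7) (|6−7| = |8−7| = 1).
Total attacking pairs: 5.

5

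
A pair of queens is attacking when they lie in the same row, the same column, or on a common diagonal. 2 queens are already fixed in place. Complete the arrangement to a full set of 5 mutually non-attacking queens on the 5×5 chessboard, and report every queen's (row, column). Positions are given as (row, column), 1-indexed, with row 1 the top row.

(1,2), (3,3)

(1,2) (2,5) (3,3) (4,1) (5,4)

Row 2: attacked by (1,2)→{1,2,3}; (3,3)→{2,3,4}. Safe: 5. Place at column 5.
Row 4: attacked by (1,2)→{2,5}; (2,5)→{3,5}; (3,3)→{2,3,4}. Safe: 1. Place at column 1.
Row 5: attacked by (1,2)→{2}; (2,5)→{2,5}; (3,3)→{1,3,5}; (4,1)→{1,2}. Safe: 4. Place at column 4.
Columns [2, 5, 3, 1, 4], r−c [-1, -3, 0, 3, 1], r+c [3, 7, 6, 5, 9] are all distinct, so no two queens attack.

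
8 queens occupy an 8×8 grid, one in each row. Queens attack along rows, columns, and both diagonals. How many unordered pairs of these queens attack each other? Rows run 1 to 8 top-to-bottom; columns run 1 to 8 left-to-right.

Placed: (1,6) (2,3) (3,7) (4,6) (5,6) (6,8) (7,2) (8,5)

Same column: (1,6)–(4,6) (column 6); (1,6)–(5,6) (column 6); (4,6)–(5,6) (column 6).
Same diagonal: (2,3)–(5,6) (|2−5| = |3−6| = 3); (3,7)–(4,6) (|3−4| = |7−6| = 1); (4,6)–(6,8) (|4−6| = |6−8| = 2).
Total attacking pairs: 6.

6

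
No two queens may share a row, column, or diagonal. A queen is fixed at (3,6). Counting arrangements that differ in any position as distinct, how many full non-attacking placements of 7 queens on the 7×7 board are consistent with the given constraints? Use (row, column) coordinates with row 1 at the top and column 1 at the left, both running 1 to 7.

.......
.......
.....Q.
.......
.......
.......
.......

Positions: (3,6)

Branch on row 1: col 1 → 0; col 2 → 1; col 3 → 2; col 5 → 2; col 7 → 1.
Sum: 0 + 1 + 2 + 2 + 1 = 6.

6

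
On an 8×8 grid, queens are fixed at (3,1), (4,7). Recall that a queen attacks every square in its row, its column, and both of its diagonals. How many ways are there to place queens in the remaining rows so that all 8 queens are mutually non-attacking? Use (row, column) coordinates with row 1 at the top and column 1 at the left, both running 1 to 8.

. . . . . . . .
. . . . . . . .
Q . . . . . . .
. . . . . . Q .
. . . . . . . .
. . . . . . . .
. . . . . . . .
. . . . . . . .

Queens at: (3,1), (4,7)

3

Branch on row 1: col 2 → 1; col 5 → 1; col 6 → 1; col 8 → 0.
Sum: 1 + 1 + 1 + 0 = 3.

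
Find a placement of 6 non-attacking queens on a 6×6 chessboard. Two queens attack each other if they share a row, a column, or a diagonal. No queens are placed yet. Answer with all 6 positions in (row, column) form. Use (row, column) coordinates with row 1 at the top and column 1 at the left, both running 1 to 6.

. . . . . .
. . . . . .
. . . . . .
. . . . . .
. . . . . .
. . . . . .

(1,2) (2,4) (3,6) (4,1) (5,3) (6,5)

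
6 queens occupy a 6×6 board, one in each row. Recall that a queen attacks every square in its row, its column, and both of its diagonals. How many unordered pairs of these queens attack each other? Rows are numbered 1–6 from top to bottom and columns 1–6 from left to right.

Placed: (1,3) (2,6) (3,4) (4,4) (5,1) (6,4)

Same column: (3,4)–(4,4) (column 4); (3,4)–(6,4) (column 4); (4,4)–(6,4) (column 4).
Same diagonal: (2,6)–(4,4) (|2−4| = |6−4| = 2).
Total attacking pairs: 4.

4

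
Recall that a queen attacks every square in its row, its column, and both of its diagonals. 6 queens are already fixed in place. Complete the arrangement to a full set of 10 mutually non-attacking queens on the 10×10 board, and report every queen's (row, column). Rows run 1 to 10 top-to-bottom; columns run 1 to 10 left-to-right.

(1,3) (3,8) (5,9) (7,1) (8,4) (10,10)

Row 2: attacked by (1,3)→{2,3,4}; (3,8)→{7,8,9}; (5,9)→{6,9}; (7,1)→{1,6}; (8,4)→{4,10}; (10,10)→{2,10}. Safe: 5. Place at column 5.
Row 4: attacked by (1,3)→{3,6}; (2,5)→{3,5,7}; (3,8)→{7,8,9}; (5,9)→{8,9,10}; (7,1)→{1,4}; (8,4)→{4,8}; (10,10)→{4,10}. Safe: 2. Place at column 2.
Row 6: attacked by (1,3)→{3,8}; (2,5)→{1,5,9}; (3,8)→{5,8}; (4,2)→{2,4}; (5,9)→{8,9,10}; (7,1)→{1,2}; (8,4)→{2,4,6}; (10,10)→{6,10}. Safe: 7. Place at column 7.
Row 9: attacked by (1,3)→{3}; (2,5)→{5}; (3,8)→{2,8}; (4,2)→{2,7}; (5,9)→{5,9}; (6,7)→{4,7,10}; (7,1)→{1,3}; (8,4)→{3,4,5}; (10,10)→{9,10}. Safe: 6. Place at column 6.
Columns [3, 5, 8, 2, 9, 7, 1, 4, 6, 10], r−c [-2, -3, -5, 2, -4, -1, 6, 4, 3, 0], r+c [4, 7, 11, 6, 14, 13, 8, 12, 15, 20] are all distinct, so no two queens attack.

(1,3) (2,5) (3,8) (4,2) (5,9) (6,7) (7,1) (8,4) (9,6) (10,10)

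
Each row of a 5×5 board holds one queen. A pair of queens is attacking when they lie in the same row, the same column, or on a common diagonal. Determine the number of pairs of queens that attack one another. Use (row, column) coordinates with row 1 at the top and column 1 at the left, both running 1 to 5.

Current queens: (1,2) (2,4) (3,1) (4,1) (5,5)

Same column: (3,1)–(4,1) (column 1).
Total attacking pairs: 1.

1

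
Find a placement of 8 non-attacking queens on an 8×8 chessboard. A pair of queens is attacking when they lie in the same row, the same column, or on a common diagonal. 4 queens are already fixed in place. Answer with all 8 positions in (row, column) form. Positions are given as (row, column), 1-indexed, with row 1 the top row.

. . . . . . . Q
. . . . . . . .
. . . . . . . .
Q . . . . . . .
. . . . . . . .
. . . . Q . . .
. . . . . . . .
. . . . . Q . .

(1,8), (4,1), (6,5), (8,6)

(1,8) (2,2) (3,4) (4,1) (5,7) (6,5) (7,3) (8,6)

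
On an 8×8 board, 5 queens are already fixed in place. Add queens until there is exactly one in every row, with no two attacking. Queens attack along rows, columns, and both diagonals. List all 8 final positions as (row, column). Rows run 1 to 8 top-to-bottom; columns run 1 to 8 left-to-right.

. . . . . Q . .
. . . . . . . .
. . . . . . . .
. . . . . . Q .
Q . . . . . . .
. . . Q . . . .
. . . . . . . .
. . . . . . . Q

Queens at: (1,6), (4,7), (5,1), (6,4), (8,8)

(1,6) (2,3) (3,5) (4,7) (5,1) (6,4) (7,2) (8,8)

Row 2: attacked by (1,6)→{5,6,7}; (4,7)→{5,7}; (5,1)→{1,4}; (6,4)→{4,8}; (8,8)→{2,8}. Safe: 3. Place at column 3.
Row 3: attacked by (1,6)→{4,6,8}; (2,3)→{2,3,4}; (4,7)→{6,7,8}; (5,1)→{1,3}; (6,4)→{1,4,7}; (8,8)→{3,8}. Safe: 5. Place at column 5.
Row 7: attacked by (1,6)→{6}; (2,3)→{3,8}; (3,5)→{1,5}; (4,7)→{4,7}; (5,1)→{1,3}; (6,4)→{3,4,5}; (8,8)→{7,8}. Safe: 2. Place at column 2.
Columns [6, 3, 5, 7, 1, 4, 2, 8], r−c [-5, -1, -2, -3, 4, 2, 5, 0], r+c [7, 5, 8, 11, 6, 10, 9, 16] are all distinct, so no two queens attack.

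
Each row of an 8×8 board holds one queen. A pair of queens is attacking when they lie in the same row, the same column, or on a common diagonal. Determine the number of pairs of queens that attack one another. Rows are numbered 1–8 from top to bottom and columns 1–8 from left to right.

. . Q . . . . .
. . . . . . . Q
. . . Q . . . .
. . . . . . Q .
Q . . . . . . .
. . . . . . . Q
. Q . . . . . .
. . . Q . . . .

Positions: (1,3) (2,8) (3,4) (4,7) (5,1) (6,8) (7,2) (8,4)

Same column: (2,8)–(6,8) (column 8); (3,4)–(8,4) (column 4).
Same diagonal: (1,3)–(6,8) (|1−6| = |3−8| = 5); (5,1)–(8,4) (|5−8| = |1−4| = 3).
Total attacking pairs: 4.

4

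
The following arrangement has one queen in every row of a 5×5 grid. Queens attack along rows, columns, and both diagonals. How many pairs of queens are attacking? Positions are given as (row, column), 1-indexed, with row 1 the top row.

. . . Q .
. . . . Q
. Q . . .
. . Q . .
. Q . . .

7

Same column: (3,2)–(5,2) (column 2).
Same diagonal: (1,4)–(2,5) (|1−2| = |4−5| = 1); (1,4)–(3,2) (|1−3| = |4−2| = 2); (2,5)–(4,3) (|2−4| = |5−3| = 2); (2,5)–(5,2) (|2−5| = |5−2| = 3); (3,2)–(4,3) (|3−4| = |2−3| = 1); (4,3)–(5,2) (|4−5| = |3−2| = 1).
Total attacking pairs: 7.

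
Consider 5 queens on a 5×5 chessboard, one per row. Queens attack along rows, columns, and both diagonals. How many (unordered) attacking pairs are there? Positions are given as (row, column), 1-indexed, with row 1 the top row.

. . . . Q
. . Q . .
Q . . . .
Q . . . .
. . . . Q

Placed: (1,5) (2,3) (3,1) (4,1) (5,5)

Same column: (1,5)–(5,5) (column 5); (3,1)–(4,1) (column 1).
Same diagonal: (2,3)–(4,1) (|2−4| = |3−1| = 2).
Total attacking pairs: 3.

3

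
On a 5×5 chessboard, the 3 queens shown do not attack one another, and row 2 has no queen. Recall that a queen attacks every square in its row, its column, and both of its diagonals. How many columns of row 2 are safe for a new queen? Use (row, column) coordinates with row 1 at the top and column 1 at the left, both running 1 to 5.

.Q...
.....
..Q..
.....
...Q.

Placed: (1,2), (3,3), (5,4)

1

(1,2) attacks row 2 at column 2 and diagonals 1, 3.
(3,3) attacks row 2 at column 3 and diagonals 2, 4.
(5,4) attacks row 2 at column 4 and diagonals 1.
Attacked columns: {1, 2, 3, 4}. Safe: {5}.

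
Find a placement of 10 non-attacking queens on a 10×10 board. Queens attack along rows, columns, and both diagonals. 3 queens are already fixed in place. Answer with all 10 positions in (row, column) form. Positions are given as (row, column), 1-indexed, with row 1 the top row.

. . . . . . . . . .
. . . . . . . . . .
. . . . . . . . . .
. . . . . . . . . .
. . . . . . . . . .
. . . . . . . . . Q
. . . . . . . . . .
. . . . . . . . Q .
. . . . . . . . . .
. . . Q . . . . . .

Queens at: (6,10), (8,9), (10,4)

Row 1: attacked by (6,10)→{5,10}; (8,9)→{2,9}; (10,4)→{4}. Safe: 1, 3, 6, 7, 8. Place at column 1.
Row 2: attacked by (1,1)→{1,2}; (6,10)→{6,10}; (8,9)→{3,9}; (10,4)→{4}. Safe: 5, 7, 8. Place at column 5.
Row 3: attacked by (1,1)→{1,3}; (2,5)→{4,5,6}; (6,10)→{7,10}; (8,9)→{4,9}; (10,4)→{4}. Safe: 2, 8. Place at column 8.
Row 4: attacked by (1,1)→{1,4}; (2,5)→{3,5,7}; (3,8)→{7,8,9}; (6,10)→{8,10}; (8,9)→{5,9}; (10,4)→{4,10}. Safe: 2, 6. Place at column 2.
Row 5: attacked by (1,1)→{1,5}; (2,5)→{2,5,8}; (3,8)→{6,8,10}; (4,2)→{1,2,3}; (6,10)→{9,10}; (8,9)→{6,9}; (10,4)→{4,9}. Safe: 7. Place at column 7.
Row 7: attacked by (1,1)→{1,7}; (2,5)→{5,10}; (3,8)→{4,8}; (4,2)→{2,5}; (5,7)→{5,7,9}; (6,10)→{9,10}; (8,9)→{8,9,10}; (10,4)→{1,4,7}. Safe: 3, 6. Place at column 3.
Row 9: attacked by (1,1)→{1,9}; (2,5)→{5}; (3,8)→{2,8}; (4,2)→{2,7}; (5,7)→{3,7}; (6,10)→{7,10}; (7,3)→{1,3,5}; (8,9)→{8,9,10}; (10,4)→{3,4,5}. Safe: 6. Place at column 6.
Columns [1, 5, 8, 2, 7, 10, 3, 9, 6, 4], r−c [0, -3, -5, 2, -2, -4, 4, -1, 3, 6], r+c [2, 7, 11, 6, 12, 16, 10, 17, 15, 14] are all distinct, so no two queens attack.

(1,1) (2,5) (3,8) (4,2) (5,7) (6,10) (7,3) (8,9) (9,6) (10,4)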